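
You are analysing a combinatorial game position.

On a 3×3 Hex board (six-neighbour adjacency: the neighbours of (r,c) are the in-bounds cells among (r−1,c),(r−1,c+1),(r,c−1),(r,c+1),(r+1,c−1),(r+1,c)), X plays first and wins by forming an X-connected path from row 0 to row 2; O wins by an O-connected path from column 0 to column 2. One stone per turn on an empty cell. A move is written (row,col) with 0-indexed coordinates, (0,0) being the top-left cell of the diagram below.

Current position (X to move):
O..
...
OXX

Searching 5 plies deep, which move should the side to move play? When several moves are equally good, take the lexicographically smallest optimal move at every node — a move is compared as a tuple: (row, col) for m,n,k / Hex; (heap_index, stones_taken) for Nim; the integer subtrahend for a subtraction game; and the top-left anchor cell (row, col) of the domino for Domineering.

X's best at [O../.../OXX]: (0,2)

ply 1, X at O../.../OXX | (0,1)=-1→OX./.../OXX; (0,2)=+1→O.X/.../OXX*; (1,0)=-1→O../X../OXX; (1,1)=+1→O../.X./OXX; (1,2)=-1→O../..X/OXX
ply 2, O at O.X/.../OXX | (0,1)=-1→OOX/.../OXX*; (1,0)=-1→O.X/O../OXX; (1,1)=-1→O.X/.O./OXX; (1,2)=-1→O.X/..O/OXX
ply 3, X at OOX/.../OXX | (1,0)=+1→OOX/X../OXX*; (1,1)=+1→OOX/.X./OXX; (1,2)=+1→OOX/..X/OXX
ply 4, O at OOX/X../OXX | (1,1)=-1→OOX/XO./OXX*; (1,2)=-1→OOX/X.O/OXX
ply 5, X at OOX/XO./OXX | (1,2)=+1→OOX/XOX/OXX*
ply 6: OOX/XOX/OXX is terminal -1 (O); from O../.../OXX depth 5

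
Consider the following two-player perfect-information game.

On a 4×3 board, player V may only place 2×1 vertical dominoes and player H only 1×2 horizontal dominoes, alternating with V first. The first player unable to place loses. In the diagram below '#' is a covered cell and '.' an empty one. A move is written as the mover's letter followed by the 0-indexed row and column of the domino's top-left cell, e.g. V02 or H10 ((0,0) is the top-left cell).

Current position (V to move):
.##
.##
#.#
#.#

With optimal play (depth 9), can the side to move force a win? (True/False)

[.##/.##/#.#/#.#] V move#1: V00:+1/###/###/#.#/#.#*, V21:+1/.##/.##/###/###
[###/###/#.#/#.#] end (terminal -1, H#2); searched .##/.##/#.#/#.# to 9

V winning at [.##/.##/#.#/#.#]: True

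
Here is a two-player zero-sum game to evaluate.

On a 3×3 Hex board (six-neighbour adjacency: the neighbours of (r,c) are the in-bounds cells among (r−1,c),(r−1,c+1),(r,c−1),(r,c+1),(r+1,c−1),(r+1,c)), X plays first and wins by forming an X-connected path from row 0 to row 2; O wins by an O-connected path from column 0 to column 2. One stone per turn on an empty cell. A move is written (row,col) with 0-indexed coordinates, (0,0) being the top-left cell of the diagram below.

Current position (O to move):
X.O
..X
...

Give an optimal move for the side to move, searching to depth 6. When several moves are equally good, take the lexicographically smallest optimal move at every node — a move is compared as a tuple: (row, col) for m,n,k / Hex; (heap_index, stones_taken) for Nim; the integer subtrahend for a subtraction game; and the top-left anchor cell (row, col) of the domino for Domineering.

O's best at [X.O/..X/...]: (1,0)

[X.O/..X/...] O move#1: (0,1):-1/XOO/..X/..., (1,0):+1/X.O/O.X/...*, (1,1):+1/X.O/.OX/..., (2,0):-1/X.O/..X/O.., (2,1):-1/X.O/..X/.O., (2,2):-1/X.O/..X/..O
[X.O/O.X/...] X move#2: (0,1):-1/XXO/O.X/...*, (1,1):-1/X.O/OXX/..., (2,0):-1/X.O/O.X/X.., (2,1):-1/X.O/O.X/.X., (2,2):-1/X.O/O.X/..X
[XXO/O.X/...] O move#3: (1,1):+1/XXO/OOX/...*, (2,0):-1/XXO/O.X/O.., (2,1):-1/XXO/O.X/.O., (2,2):-1/XXO/O.X/..O
[XXO/OOX/...] end (terminal -1, X#4); searched X.O/..X/... to 6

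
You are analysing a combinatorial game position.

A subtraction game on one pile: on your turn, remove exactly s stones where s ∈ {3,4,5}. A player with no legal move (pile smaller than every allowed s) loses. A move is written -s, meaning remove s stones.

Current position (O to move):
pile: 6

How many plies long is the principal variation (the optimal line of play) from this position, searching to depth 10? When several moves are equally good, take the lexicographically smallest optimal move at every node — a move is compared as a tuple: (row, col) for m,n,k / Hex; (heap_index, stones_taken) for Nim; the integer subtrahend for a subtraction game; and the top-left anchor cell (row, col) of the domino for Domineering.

[6] O move#1: -3:-1/3, -4:+1/2*, -5:+1/1
[2] end (terminal -1, X#2); searched 6 to 10

PV length from [6]: 1 ply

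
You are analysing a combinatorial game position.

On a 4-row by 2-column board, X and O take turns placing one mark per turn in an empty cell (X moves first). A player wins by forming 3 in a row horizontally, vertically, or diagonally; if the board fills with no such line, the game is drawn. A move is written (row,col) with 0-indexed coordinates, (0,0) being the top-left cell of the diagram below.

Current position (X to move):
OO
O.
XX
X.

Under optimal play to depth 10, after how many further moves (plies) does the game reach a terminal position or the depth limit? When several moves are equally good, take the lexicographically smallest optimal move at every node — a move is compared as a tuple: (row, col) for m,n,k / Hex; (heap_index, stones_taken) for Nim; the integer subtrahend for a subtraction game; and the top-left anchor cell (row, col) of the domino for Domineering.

PV length from [OO/O./XX/X.]: 2 plies

p1 X@[OO/O./XX/X.]: (1,1)[OO/OX/XX/X.]+0* (3,1)[OO/O./XX/XX]+0
p2 O@[OO/OX/XX/X.]: (3,1)[OO/OX/XX/XO]+0*
p3 X@[OO/OX/XX/XO] terminal +0; root [OO/O./XX/X.] d10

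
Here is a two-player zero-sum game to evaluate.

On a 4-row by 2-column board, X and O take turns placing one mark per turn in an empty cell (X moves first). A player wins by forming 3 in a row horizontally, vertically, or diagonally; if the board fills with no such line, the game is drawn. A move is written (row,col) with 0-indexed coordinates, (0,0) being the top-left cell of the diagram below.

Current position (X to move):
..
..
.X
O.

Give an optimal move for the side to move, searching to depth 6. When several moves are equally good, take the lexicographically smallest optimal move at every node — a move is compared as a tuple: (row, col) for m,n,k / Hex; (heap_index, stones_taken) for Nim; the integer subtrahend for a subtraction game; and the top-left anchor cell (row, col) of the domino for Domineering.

X's best at [../../.X/O.]: (1,1)

[../../.X/O.] X move#1: (0,0):+0/X./../.X/O., (0,1):+0/.X/../.X/O., (1,0):+0/../X./.X/O., (1,1):+1/../.X/.X/O.*, (2,0):+0/../../XX/O., (3,1):+0/../../.X/OX
[../.X/.X/O.] O move#2: (0,0):-1/O./.X/.X/O.*, (0,1):-1/.O/.X/.X/O., (1,0):-1/../OX/.X/O., (2,0):-1/../.X/OX/O., (3,1):-1/../.X/.X/OO
[O./.X/.X/O.] X move#3: (0,1):+1/OX/.X/.X/O.*, (1,0):+1/O./XX/.X/O., (2,0):+1/O./.X/XX/O., (3,1):+1/O./.X/.X/OX
[OX/.X/.X/O.] end (terminal -1, O#4); searched ../../.X/O. to 6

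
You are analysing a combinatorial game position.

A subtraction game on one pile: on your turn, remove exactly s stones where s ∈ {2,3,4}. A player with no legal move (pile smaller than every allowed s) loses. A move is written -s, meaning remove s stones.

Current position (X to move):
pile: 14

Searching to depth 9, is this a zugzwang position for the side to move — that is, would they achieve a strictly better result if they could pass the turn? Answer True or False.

zugzwang(14, X) = False

ply 1, X at 14 | -2=+1→12*; -3=-1→11; -4=-1→10
ply 2, O at 12 | -2=-1→10*; -3=-1→9; -4=-1→8
ply 3, X at 10 | -2=-1→8; -3=+1→7*; -4=+1→6
ply 4, O at 7 | -2=-1→5*; -3=-1→4; -4=-1→3
ply 5, X at 5 | -2=-1→3; -3=-1→2; -4=+1→1*
ply 6: 1 is terminal -1 (O); from 14 depth 9
suppose X passes — search the same position with O to move:
pass> ply 1, O at 14 | -2=+1→12*; -3=-1→11; -4=-1→10
pass> ply 2, X at 12 | -2=-1→10*; -3=-1→9; -4=-1→8
pass> ply 3, O at 10 | -2=-1→8; -3=+1→7*; -4=+1→6
pass> ply 4, X at 7 | -2=-1→5*; -3=-1→4; -4=-1→3
pass> ply 5, O at 5 | -2=-1→3; -3=-1→2; -4=+1→1*
pass> ply 6: 1 is terminal -1 (X); from 14 depth 9
for X: play +1, pass -1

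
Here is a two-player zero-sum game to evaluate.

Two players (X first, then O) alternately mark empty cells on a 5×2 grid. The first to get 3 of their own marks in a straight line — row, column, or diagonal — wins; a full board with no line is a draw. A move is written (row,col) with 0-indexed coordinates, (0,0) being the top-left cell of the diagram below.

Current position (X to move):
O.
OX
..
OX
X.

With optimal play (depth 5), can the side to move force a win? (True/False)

[O./OX/../OX/X.] X move#1: (0,1):-1/OX/OX/../OX/X., (2,0):+0/O./OX/X./OX/X., (2,1):+1/O./OX/.X/OX/X.*, (4,1):-1/O./OX/../OX/XX
[O./OX/.X/OX/X.] end (terminal -1, O#2); searched O./OX/../OX/X. to 5

X winning at [O./OX/../OX/X.]: True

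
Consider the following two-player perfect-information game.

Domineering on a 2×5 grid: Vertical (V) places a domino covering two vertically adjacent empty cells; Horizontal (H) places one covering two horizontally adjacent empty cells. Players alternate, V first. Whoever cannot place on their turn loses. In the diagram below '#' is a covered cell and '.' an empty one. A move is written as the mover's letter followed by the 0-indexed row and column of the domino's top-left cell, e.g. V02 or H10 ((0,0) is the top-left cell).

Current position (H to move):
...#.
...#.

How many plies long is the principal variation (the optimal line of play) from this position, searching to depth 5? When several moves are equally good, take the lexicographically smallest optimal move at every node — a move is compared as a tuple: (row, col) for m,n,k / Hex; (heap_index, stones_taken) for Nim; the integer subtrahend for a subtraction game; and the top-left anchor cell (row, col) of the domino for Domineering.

[...#./...#.] H move#1: H00:-1/##.#./...#.*, H01:-1/.###./...#., H10:-1/...#./##.#., H11:-1/...#./.###.
[##.#./...#.] V move#2: V02:+1/####./..##.*, V04:-1/##.##/...##
[####./..##.] H move#3: H10:-1/####./####.*
[####./####.] V move#4: V04:+1/#####/#####*
[#####/#####] end (terminal -1, H#5); searched ...#./...#. to 5

PV length from [...#./...#.]: 4 plies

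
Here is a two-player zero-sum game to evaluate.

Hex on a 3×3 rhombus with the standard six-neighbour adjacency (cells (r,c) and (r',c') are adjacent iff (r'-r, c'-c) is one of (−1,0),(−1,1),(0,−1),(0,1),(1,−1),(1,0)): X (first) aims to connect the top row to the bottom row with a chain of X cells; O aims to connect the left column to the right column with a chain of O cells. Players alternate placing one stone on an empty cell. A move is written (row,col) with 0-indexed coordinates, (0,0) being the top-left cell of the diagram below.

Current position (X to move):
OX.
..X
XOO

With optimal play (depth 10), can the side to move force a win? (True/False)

p1 X@[OX./..X/XOO]: (0,2)[OXX/..X/XOO]+1* (1,0)[OX./X.X/XOO]+1 (1,1)[OX./.XX/XOO]+1
p2 O@[OXX/..X/XOO]: (1,0)[OXX/O.X/XOO]-1* (1,1)[OXX/.OX/XOO]-1
p3 X@[OXX/O.X/XOO]: (1,1)[OXX/OXX/XOO]+1*
p4 O@[OXX/OXX/XOO] terminal -1; root [OX./..X/XOO] d10

X winning at [OX./..X/XOO]: True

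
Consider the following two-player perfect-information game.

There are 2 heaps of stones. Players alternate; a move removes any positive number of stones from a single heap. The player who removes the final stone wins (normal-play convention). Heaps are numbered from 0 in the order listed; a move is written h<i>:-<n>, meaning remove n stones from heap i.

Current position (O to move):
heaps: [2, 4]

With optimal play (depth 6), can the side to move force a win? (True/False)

[(2,4)] O move#1: h0:-1:-1/(1,4), h0:-2:-1/(0,4), h1:-1:-1/(2,3), h1:-2:+1/(2,2)*, h1:-3:-1/(2,1), h1:-4:-1/(2,0)
[(2,2)] X move#2: h0:-1:-1/(1,2)*, h0:-2:-1/(0,2), h1:-1:-1/(2,1), h1:-2:-1/(2,0)
[(1,2)] O move#3: h0:-1:-1/(0,2), h1:-1:+1/(1,1)*, h1:-2:-1/(1,0)
[(1,1)] X move#4: h0:-1:-1/(0,1)*, h1:-1:-1/(1,0)
[(0,1)] O move#5: h1:-1:+1/(0,0)*
[(0,0)] end (terminal -1, X#6); searched (2,4) to 6

O winning at [(2,4)]: True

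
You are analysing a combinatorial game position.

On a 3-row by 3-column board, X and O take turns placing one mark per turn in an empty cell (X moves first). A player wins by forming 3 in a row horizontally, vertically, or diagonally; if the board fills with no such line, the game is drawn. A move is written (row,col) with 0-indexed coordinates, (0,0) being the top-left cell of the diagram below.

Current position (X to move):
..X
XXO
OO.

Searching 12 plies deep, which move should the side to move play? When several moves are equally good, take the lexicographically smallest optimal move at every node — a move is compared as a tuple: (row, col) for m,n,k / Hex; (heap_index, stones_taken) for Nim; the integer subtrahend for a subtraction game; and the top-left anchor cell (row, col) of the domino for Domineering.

X's best at [..X/XXO/OO.]: (2,2)

p1 X@[..X/XXO/OO.]: (0,0)[X.X/XXO/OO.]-1 (0,1)[.XX/XXO/OO.]-1 (2,2)[..X/XXO/OOX]+0*
p2 O@[..X/XXO/OOX]: (0,0)[O.X/XXO/OOX]+0* (0,1)[.OX/XXO/OOX]-1
p3 X@[O.X/XXO/OOX]: (0,1)[OXX/XXO/OOX]+0*
p4 O@[OXX/XXO/OOX] terminal +0; root [..X/XXO/OO.] d12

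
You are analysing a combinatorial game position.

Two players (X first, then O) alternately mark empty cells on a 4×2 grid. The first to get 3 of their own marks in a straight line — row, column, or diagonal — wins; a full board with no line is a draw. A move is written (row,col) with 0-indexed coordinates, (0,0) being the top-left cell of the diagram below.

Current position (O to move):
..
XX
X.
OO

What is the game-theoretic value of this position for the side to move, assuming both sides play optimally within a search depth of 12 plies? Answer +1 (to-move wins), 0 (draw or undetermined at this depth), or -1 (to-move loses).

ply 1, O at ../XX/X./OO | (0,0)=+0→O./XX/X./OO*; (0,1)=-1→.O/XX/X./OO; (2,1)=-1→../XX/XO/OO
ply 2, X at O./XX/X./OO | (0,1)=+0→OX/XX/X./OO*; (2,1)=+0→O./XX/XX/OO
ply 3, O at OX/XX/X./OO | (2,1)=+0→OX/XX/XO/OO*
ply 4: OX/XX/XO/OO is terminal +0 (X); from ../XX/X./OO depth 12

value(../XX/X./OO, O) = 0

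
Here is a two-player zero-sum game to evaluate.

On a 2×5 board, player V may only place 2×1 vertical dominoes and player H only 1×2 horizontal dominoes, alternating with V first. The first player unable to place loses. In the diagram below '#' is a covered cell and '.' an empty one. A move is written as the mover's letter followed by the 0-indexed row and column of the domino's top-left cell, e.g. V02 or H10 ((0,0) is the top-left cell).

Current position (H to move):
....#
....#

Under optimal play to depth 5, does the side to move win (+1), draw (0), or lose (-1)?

ply 1, H at ....#/....# | H00=-1→##..#/....#; H01=+1→.##.#/....#*; H02=-1→..###/....#; H10=-1→....#/##..#; H11=+1→....#/.##.#; H12=-1→....#/..###
ply 2, V at .##.#/....# | V00=-1→###.#/#...#*; V03=-1→.####/...##
ply 3, H at ###.#/#...# | H11=-1→###.#/###.#; H12=+1→###.#/#.###*
ply 4: ###.#/#.### is terminal -1 (V); from ....#/....# depth 5

value(....#/....#, H) = +1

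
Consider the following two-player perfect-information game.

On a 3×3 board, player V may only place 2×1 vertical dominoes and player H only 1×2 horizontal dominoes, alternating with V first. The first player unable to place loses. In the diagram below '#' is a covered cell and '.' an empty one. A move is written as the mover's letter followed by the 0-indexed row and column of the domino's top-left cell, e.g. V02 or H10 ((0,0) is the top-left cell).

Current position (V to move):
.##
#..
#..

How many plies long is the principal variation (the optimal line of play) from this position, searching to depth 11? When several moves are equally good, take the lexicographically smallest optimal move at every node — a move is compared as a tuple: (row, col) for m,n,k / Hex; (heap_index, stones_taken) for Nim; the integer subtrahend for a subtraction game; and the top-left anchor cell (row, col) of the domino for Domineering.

[.##/#../#..] V move#1: V11:+1/.##/##./##.*, V12:+1/.##/#.#/#.#
[.##/##./##.] end (terminal -1, H#2); searched .##/#../#.. to 11

PV length from [.##/#../#..]: 1 ply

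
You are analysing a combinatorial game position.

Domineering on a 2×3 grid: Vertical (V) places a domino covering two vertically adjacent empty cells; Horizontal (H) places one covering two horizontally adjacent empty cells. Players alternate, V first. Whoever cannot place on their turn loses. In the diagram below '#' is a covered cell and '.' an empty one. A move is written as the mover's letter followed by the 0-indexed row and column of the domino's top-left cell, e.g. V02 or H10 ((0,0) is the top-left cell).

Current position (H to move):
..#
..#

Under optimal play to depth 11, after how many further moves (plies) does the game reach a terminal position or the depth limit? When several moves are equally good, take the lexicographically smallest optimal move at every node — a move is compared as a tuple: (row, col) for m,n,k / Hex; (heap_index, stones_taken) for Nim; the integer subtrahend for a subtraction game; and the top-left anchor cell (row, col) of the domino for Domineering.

PV length from [..#/..#]: 1 ply

[..#/..#] H move#1: H00:+1/###/..#*, H10:+1/..#/###
[###/..#] end (terminal -1, V#2); searched ..#/..# to 11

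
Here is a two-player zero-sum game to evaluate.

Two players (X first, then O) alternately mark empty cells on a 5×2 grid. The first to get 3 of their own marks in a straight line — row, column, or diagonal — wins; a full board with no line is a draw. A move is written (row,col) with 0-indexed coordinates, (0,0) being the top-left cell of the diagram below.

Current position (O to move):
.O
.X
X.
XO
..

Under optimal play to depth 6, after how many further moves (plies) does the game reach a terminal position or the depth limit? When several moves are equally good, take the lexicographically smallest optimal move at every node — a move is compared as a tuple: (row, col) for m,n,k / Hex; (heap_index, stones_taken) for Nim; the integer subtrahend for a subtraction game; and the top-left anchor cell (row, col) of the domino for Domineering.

[.O/.X/X./XO/..] O move#1: (0,0):-1/OO/.X/X./XO/..*, (1,0):-1/.O/OX/X./XO/.., (2,1):-1/.O/.X/XO/XO/.., (4,0):-1/.O/.X/X./XO/O., (4,1):-1/.O/.X/X./XO/.O
[OO/.X/X./XO/..] X move#2: (1,0):+1/OO/XX/X./XO/..*, (2,1):+1/OO/.X/XX/XO/.., (4,0):+1/OO/.X/X./XO/X., (4,1):+1/OO/.X/X./XO/.X
[OO/XX/X./XO/..] end (terminal -1, O#3); searched .O/.X/X./XO/.. to 6

PV length from [.O/.X/X./XO/..]: 2 plies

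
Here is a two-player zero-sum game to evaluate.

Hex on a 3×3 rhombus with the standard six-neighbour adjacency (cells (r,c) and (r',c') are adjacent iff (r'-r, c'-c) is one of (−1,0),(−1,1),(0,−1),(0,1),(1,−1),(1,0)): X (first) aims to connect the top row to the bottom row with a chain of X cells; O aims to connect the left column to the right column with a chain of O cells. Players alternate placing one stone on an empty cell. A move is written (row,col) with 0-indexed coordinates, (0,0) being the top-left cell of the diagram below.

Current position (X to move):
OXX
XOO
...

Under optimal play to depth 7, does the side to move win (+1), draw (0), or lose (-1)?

value(OXX/XOO/..., X) = +1

ply 1, X at OXX/XOO/... | (2,0)=+1→OXX/XOO/X..*; (2,1)=-1→OXX/XOO/.X.; (2,2)=-1→OXX/XOO/..X
ply 2: OXX/XOO/X.. is terminal -1 (O); from OXX/XOO/... depth 7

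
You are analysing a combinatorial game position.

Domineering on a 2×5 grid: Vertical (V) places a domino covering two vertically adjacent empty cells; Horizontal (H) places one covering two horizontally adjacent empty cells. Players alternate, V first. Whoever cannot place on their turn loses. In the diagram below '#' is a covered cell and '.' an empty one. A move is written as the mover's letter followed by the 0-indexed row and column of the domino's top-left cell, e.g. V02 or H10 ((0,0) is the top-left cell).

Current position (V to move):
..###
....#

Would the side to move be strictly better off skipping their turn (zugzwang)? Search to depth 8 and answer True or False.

zugzwang(..###/....#, V) = False

p1 V@[..###/....#]: V00[#.###/#...#]-1 V01[.####/.#..#]+1*
p2 H@[.####/.#..#]: H12[.####/.####]-1*
p3 V@[.####/.####]: V00[#####/#####]+1*
p4 H@[#####/#####] terminal -1; root [..###/....#] d8
suppose V passes — search the same position with H to move:
pass> p1 H@[..###/....#]: H00[#####/....#]+1* H10[..###/##..#]+1 H11[..###/.##.#]-1 H12[..###/..###]-1
pass> p2 V@[#####/....#] terminal -1; root [..###/....#] d8
for V: play +1, pass -1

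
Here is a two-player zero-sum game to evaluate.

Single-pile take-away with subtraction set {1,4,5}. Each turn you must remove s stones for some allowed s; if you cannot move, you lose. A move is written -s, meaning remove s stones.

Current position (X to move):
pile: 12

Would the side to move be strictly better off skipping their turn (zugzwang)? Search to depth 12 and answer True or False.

zugzwang(12, X) = False

[12] X move#1: -1:-1/11, -4:+1/8*, -5:-1/7
[8] O move#2: -1:-1/7*, -4:-1/4, -5:-1/3
[7] X move#3: -1:-1/6, -4:-1/3, -5:+1/2*
[2] O move#4: -1:-1/1*
[1] X move#5: -1:+1/0*
[0] end (terminal -1, O#6); searched 12 to 12
suppose X passes — search the same position with O to move:
pass> [12] O move#1: -1:-1/11, -4:+1/8*, -5:-1/7
pass> [8] X move#2: -1:-1/7*, -4:-1/4, -5:-1/3
pass> [7] O move#3: -1:-1/6, -4:-1/3, -5:+1/2*
pass> [2] X move#4: -1:-1/1*
pass> [1] O move#5: -1:+1/0*
pass> [0] end (terminal -1, X#6); searched 12 to 12
for X: play +1, pass -1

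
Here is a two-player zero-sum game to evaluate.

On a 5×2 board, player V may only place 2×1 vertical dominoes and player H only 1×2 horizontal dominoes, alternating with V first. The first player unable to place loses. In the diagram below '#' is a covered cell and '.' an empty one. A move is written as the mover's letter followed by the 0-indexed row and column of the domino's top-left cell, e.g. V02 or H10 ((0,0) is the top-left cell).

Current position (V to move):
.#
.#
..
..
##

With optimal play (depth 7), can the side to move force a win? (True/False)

V winning at [.#/.#/../../##]: True

[.#/.#/../../##] V move#1: V00:-1/##/##/../../##, V10:-1/.#/##/#./../##, V20:+1/.#/.#/#./#./##*, V21:+1/.#/.#/.#/.#/##
[.#/.#/#./#./##] end (terminal -1, H#2); searched .#/.#/../../## to 7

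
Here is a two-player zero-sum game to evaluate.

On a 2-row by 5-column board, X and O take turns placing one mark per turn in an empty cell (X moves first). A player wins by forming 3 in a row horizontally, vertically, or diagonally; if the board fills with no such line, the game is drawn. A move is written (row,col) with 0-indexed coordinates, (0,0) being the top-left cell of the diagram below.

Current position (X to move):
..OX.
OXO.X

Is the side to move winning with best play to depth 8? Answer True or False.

X winning at [..OX./OXO.X]: False

p1 X@[..OX./OXO.X]: (0,0)[X.OX./OXO.X]+0* (0,1)[.XOX./OXO.X]+0 (0,4)[..OXX/OXO.X]+0 (1,3)[..OX./OXOXX]+0
p2 O@[X.OX./OXO.X]: (0,1)[XOOX./OXO.X]+0* (0,4)[X.OXO/OXO.X]+0 (1,3)[X.OX./OXOOX]+0
p3 X@[XOOX./OXO.X]: (0,4)[XOOXX/OXO.X]+0* (1,3)[XOOX./OXOXX]+0
p4 O@[XOOXX/OXO.X]: (1,3)[XOOXX/OXOOX]+0*
p5 X@[XOOXX/OXOOX] terminal +0; root [..OX./OXO.X] d8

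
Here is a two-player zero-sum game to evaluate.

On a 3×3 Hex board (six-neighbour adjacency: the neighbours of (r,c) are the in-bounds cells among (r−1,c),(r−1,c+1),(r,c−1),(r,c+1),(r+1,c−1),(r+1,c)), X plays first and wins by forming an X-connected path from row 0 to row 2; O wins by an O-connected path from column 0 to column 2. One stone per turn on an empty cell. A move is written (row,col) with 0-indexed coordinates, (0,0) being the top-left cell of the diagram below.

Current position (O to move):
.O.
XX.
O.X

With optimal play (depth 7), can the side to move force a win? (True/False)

O winning at [.O./XX./O.X]: False

ply 1, O at .O./XX./O.X | (0,0)=-1→OO./XX./O.X*; (0,2)=-1→.OO/XX./O.X; (1,2)=-1→.O./XXO/O.X; (2,1)=-1→.O./XX./OOX
ply 2, X at OO./XX./O.X | (0,2)=+1→OOX/XX./O.X*; (1,2)=-1→OO./XXX/O.X; (2,1)=-1→OO./XX./OXX
ply 3, O at OOX/XX./O.X | (1,2)=-1→OOX/XXO/O.X*; (2,1)=-1→OOX/XX./OOX
ply 4, X at OOX/XXO/O.X | (2,1)=+1→OOX/XXO/OXX*
ply 5: OOX/XXO/OXX is terminal -1 (O); from .O./XX./O.X depth 7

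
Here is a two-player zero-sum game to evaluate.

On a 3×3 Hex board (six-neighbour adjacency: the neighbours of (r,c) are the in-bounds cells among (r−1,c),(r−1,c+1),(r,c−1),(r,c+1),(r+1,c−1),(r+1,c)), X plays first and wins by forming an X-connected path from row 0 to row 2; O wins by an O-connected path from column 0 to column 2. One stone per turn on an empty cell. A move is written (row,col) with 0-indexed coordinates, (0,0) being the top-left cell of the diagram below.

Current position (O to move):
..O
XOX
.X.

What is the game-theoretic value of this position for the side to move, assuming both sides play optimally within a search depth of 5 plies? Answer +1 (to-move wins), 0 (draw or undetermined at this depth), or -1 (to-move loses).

value(..O/XOX/.X., O) = +1

[..O/XOX/.X.] O move#1: (0,0):+1/O.O/XOX/.X.*, (0,1):+1/.OO/XOX/.X., (2,0):+1/..O/XOX/OX., (2,2):-1/..O/XOX/.XO
[O.O/XOX/.X.] X move#2: (0,1):-1/OXO/XOX/.X.*, (2,0):-1/O.O/XOX/XX., (2,2):-1/O.O/XOX/.XX
[OXO/XOX/.X.] O move#3: (2,0):+1/OXO/XOX/OX.*, (2,2):-1/OXO/XOX/.XO
[OXO/XOX/OX.] end (terminal -1, X#4); searched ..O/XOX/.X. to 5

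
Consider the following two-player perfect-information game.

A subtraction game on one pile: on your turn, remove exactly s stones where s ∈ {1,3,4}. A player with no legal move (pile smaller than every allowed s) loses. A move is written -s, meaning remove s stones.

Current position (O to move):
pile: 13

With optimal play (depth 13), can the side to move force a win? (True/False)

ply 1, O at 13 | -1=-1→12; -3=-1→10; -4=+1→9*
ply 2, X at 9 | -1=-1→8*; -3=-1→6; -4=-1→5
ply 3, O at 8 | -1=+1→7*; -3=-1→5; -4=-1→4
ply 4, X at 7 | -1=-1→6*; -3=-1→4; -4=-1→3
ply 5, O at 6 | -1=-1→5; -3=-1→3; -4=+1→2*
ply 6, X at 2 | -1=-1→1*
ply 7, O at 1 | -1=+1→0*
ply 8: 0 is terminal -1 (X); from 13 depth 13

O winning at [13]: True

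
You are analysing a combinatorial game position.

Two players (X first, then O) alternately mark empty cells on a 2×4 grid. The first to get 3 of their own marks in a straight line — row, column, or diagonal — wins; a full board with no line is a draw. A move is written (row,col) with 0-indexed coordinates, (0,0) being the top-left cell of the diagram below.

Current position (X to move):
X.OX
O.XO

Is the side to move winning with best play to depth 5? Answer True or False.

X winning at [X.OX/O.XO]: False

ply 1, X at X.OX/O.XO | (0,1)=+0→XXOX/O.XO*; (1,1)=+0→X.OX/OXXO
ply 2, O at XXOX/O.XO | (1,1)=+0→XXOX/OOXO*
ply 3: XXOX/OOXO is terminal +0 (X); from X.OX/O.XO depth 5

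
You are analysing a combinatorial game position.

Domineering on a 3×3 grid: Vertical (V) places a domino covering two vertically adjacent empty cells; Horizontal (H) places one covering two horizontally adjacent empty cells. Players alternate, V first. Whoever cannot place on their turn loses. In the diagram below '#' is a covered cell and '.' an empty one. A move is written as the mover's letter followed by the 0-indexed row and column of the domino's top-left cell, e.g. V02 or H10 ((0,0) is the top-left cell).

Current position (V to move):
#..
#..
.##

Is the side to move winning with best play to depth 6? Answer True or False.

V winning at [#../#../.##]: True

p1 V@[#../#../.##]: V01[##./##./.##]+1* V02[#.#/#.#/.##]+1
p2 H@[##./##./.##] terminal -1; root [#../#../.##] d6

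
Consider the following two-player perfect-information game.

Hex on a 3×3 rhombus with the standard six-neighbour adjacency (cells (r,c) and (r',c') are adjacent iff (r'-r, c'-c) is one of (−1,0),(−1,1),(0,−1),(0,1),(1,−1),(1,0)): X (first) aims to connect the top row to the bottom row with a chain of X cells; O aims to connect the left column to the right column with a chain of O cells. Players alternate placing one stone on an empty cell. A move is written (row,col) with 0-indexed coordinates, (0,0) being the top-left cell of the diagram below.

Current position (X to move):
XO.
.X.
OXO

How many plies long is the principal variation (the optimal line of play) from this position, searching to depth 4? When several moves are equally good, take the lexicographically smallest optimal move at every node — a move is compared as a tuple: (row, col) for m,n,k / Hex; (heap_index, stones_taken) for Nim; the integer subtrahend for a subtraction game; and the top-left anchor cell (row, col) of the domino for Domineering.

[XO./.X./OXO] X move#1: (0,2):+1/XOX/.X./OXO*, (1,0):+1/XO./XX./OXO, (1,2):+1/XO./.XX/OXO
[XOX/.X./OXO] end (terminal -1, O#2); searched XO./.X./OXO to 4

PV length from [XO./.X./OXO]: 1 ply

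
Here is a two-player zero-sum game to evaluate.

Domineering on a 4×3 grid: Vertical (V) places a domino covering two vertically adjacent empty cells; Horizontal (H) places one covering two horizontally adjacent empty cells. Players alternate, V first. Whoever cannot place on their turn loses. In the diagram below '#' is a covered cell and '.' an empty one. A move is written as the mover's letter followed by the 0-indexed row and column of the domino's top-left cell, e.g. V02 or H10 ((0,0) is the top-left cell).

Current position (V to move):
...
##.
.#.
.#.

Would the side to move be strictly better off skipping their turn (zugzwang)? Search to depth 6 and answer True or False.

zugzwang(.../##./.#./.#., V) = False

p1 V@[.../##./.#./.#.]: V02[..#/###/.#./.#.]+1* V12[.../###/.##/.#.]+1 V20[.../##./##./##.]+1 V22[.../##./.##/.##]+1
p2 H@[..#/###/.#./.#.]: H00[###/###/.#./.#.]-1*
p3 V@[###/###/.#./.#.]: V20[###/###/##./##.]+1* V22[###/###/.##/.##]+1
p4 H@[###/###/##./##.] terminal -1; root [.../##./.#./.#.] d6
pass branch (H moves first from the same position):
  | p1 H@[.../##./.#./.#.]: H00[##./##./.#./.#.]-1* H01[.##/##./.#./.#.]-1
  | p2 V@[##./##./.#./.#.]: V02[###/###/.#./.#.]+1* V12[##./###/.##/.#.]+1 V20[##./##./##./##.]+1 V22[##./##./.##/.##]+1
  | p3 H@[###/###/.#./.#.] terminal -1; root [.../##./.#./.#.] d6
V moving scores +1; V passing scores +1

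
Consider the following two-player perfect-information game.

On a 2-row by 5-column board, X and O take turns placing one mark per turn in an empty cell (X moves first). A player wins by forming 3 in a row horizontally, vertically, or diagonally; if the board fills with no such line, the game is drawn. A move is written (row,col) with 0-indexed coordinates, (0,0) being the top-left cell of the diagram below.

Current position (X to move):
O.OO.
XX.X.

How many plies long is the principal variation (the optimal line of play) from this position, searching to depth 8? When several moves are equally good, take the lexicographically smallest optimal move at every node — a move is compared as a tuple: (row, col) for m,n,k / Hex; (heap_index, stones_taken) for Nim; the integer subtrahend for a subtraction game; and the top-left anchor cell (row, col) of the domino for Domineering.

p1 X@[O.OO./XX.X.]: (0,1)[OXOO./XX.X.]-1 (0,4)[O.OOX/XX.X.]-1 (1,2)[O.OO./XXXX.]+1* (1,4)[O.OO./XX.XX]-1
p2 O@[O.OO./XXXX.] terminal -1; root [O.OO./XX.X.] d8

PV length from [O.OO./XX.X.]: 1 ply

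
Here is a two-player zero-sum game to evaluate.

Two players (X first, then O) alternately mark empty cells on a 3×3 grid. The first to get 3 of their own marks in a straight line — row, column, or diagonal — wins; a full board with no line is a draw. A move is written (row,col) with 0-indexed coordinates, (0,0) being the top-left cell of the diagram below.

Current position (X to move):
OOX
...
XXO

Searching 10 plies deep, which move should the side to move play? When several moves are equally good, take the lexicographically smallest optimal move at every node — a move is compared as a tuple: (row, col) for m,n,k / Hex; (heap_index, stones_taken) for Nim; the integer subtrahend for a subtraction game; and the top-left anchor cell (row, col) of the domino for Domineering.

p1 X@[OOX/.../XXO]: (1,0)[OOX/X../XXO]-1 (1,1)[OOX/.X./XXO]+1* (1,2)[OOX/..X/XXO]-1
p2 O@[OOX/.X./XXO] terminal -1; root [OOX/.../XXO] d10

X's best at [OOX/.../XXO]: (1,1)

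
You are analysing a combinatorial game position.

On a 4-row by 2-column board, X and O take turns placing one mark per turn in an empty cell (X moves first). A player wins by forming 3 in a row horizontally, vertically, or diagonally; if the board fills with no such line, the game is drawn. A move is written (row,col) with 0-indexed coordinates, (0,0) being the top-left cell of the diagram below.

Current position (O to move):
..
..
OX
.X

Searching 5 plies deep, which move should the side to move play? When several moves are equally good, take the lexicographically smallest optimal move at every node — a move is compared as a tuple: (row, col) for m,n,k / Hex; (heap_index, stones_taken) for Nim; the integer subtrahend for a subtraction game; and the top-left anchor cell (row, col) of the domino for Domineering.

p1 O@[../../OX/.X]: (0,0)[O./../OX/.X]-1 (0,1)[.O/../OX/.X]-1 (1,0)[../O./OX/.X]-1 (1,1)[../.O/OX/.X]+0* (3,0)[../../OX/OX]-1
p2 X@[../.O/OX/.X]: (0,0)[X./.O/OX/.X]+0* (0,1)[.X/.O/OX/.X]-1 (1,0)[../XO/OX/.X]+0 (3,0)[../.O/OX/XX]+0
p3 O@[X./.O/OX/.X]: (0,1)[XO/.O/OX/.X]+0* (1,0)[X./OO/OX/.X]+0 (3,0)[X./.O/OX/OX]+0
p4 X@[XO/.O/OX/.X]: (1,0)[XO/XO/OX/.X]+0* (3,0)[XO/.O/OX/XX]+0
p5 O@[XO/XO/OX/.X]: (3,0)[XO/XO/OX/OX]+0*
p6 X@[XO/XO/OX/OX] terminal +0; root [../../OX/.X] d5

O's best at [../../OX/.X]: (1,1)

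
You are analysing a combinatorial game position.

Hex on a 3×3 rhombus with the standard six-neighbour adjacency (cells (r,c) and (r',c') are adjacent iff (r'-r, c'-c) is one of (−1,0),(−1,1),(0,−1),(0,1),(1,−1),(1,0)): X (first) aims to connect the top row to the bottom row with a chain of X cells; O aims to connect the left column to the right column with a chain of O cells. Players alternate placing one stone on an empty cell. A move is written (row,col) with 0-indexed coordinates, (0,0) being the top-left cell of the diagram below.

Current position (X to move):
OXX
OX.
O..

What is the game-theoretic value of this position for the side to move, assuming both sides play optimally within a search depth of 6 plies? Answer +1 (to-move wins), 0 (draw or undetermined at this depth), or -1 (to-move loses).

[OXX/OX./O..] X move#1: (1,2):+1/OXX/OXX/O..*, (2,1):+1/OXX/OX./OX., (2,2):+1/OXX/OX./O.X
[OXX/OXX/O..] O move#2: (2,1):-1/OXX/OXX/OO.*, (2,2):-1/OXX/OXX/O.O
[OXX/OXX/OO.] X move#3: (2,2):+1/OXX/OXX/OOX*
[OXX/OXX/OOX] end (terminal -1, O#4); searched OXX/OX./O.. to 6

value(OXX/OX./O.., X) = +1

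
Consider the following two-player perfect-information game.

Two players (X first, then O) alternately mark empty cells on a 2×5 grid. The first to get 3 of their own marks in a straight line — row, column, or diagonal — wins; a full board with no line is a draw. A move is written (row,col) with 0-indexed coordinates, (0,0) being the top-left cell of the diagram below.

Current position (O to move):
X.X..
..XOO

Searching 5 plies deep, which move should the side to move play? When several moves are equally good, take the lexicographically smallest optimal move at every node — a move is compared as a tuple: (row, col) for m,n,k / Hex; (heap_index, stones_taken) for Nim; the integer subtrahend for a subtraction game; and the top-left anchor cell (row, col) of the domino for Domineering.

O's best at [X.X../..XOO]: (0,1)

[X.X../..XOO] O move#1: (0,1):+0/XOX../..XOO*, (0,3):-1/X.XO./..XOO, (0,4):-1/X.X.O/..XOO, (1,0):-1/X.X../O.XOO, (1,1):-1/X.X../.OXOO
[XOX../..XOO] X move#2: (0,3):+0/XOXX./..XOO*, (0,4):+0/XOX.X/..XOO, (1,0):+0/XOX../X.XOO, (1,1):+0/XOX../.XXOO
[XOXX./..XOO] O move#3: (0,4):+0/XOXXO/..XOO*, (1,0):-1/XOXX./O.XOO, (1,1):-1/XOXX./.OXOO
[XOXXO/..XOO] X move#4: (1,0):+0/XOXXO/X.XOO*, (1,1):+0/XOXXO/.XXOO
[XOXXO/X.XOO] O move#5: (1,1):+0/XOXXO/XOXOO*
[XOXXO/XOXOO] end (terminal +0, X#6); searched X.X../..XOO to 5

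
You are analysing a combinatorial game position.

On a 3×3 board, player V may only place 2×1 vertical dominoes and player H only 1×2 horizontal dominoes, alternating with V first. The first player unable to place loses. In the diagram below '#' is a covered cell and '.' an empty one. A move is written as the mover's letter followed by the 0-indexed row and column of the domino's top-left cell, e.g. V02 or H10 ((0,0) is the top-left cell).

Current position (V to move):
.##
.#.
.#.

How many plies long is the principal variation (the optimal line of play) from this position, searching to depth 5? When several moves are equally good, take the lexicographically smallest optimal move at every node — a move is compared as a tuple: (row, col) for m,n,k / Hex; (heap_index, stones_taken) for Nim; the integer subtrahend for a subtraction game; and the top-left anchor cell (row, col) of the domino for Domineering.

p1 V@[.##/.#./.#.]: V00[###/##./.#.]+1* V10[.##/##./##.]+1 V12[.##/.##/.##]+1
p2 H@[###/##./.#.] terminal -1; root [.##/.#./.#.] d5

PV length from [.##/.#./.#.]: 1 ply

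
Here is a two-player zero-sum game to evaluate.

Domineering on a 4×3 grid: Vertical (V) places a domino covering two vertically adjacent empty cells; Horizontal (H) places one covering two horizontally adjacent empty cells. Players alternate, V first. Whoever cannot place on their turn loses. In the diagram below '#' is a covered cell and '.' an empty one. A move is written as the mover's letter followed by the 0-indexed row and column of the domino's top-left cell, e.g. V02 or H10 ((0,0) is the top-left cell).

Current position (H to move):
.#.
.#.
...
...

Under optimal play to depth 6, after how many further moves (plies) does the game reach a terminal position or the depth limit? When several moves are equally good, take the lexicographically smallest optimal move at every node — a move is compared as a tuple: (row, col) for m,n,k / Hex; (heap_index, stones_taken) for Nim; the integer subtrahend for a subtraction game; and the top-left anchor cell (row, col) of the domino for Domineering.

ply 1, H at .#./.#./.../... | H20=-1→.#./.#./##./...*; H21=-1→.#./.#./.##/...; H30=-1→.#./.#./.../##.; H31=-1→.#./.#./.../.##
ply 2, V at .#./.#./##./... | V00=+1→##./##./##./...*; V02=+1→.##/.##/##./...; V12=+1→.#./.##/###/...; V22=+1→.#./.#./###/..#
ply 3, H at ##./##./##./... | H30=-1→##./##./##./##.*; H31=-1→##./##./##./.##
ply 4, V at ##./##./##./##. | V02=+1→###/###/##./##.*; V12=+1→##./###/###/##.; V22=+1→##./##./###/###
ply 5: ###/###/##./##. is terminal -1 (H); from .#./.#./.../... depth 6

PV length from [.#./.#./.../...]: 4 plies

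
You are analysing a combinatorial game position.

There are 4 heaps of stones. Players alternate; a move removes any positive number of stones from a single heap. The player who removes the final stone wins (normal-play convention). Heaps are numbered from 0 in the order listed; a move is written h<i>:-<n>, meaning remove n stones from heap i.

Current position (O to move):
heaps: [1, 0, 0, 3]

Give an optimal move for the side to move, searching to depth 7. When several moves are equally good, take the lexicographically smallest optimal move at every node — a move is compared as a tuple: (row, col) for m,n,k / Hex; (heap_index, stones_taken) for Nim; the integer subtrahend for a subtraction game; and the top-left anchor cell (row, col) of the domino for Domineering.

O's best at [(1,0,0,3)]: h3:-2

[(1,0,0,3)] O move#1: h0:-1:-1/(0,0,0,3), h3:-1:-1/(1,0,0,2), h3:-2:+1/(1,0,0,1)*, h3:-3:-1/(1,0,0,0)
[(1,0,0,1)] X move#2: h0:-1:-1/(0,0,0,1)*, h3:-1:-1/(1,0,0,0)
[(0,0,0,1)] O move#3: h3:-1:+1/(0,0,0,0)*
[(0,0,0,0)] end (terminal -1, X#4); searched (1,0,0,3) to 7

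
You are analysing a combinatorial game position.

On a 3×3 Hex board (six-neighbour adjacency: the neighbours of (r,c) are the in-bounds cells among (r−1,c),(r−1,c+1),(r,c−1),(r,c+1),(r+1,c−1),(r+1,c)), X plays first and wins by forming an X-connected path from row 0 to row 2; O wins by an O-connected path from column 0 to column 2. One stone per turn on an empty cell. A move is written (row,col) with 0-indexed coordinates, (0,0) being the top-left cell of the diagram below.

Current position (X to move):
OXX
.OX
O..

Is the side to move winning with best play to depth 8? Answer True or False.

ply 1, X at OXX/.OX/O.. | (1,0)=+1→OXX/XOX/O..*; (2,1)=+1→OXX/.OX/OX.; (2,2)=+1→OXX/.OX/O.X
ply 2, O at OXX/XOX/O.. | (2,1)=-1→OXX/XOX/OO.*; (2,2)=-1→OXX/XOX/O.O
ply 3, X at OXX/XOX/OO. | (2,2)=+1→OXX/XOX/OOX*
ply 4: OXX/XOX/OOX is terminal -1 (O); from OXX/.OX/O.. depth 8

X winning at [OXX/.OX/O..]: True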